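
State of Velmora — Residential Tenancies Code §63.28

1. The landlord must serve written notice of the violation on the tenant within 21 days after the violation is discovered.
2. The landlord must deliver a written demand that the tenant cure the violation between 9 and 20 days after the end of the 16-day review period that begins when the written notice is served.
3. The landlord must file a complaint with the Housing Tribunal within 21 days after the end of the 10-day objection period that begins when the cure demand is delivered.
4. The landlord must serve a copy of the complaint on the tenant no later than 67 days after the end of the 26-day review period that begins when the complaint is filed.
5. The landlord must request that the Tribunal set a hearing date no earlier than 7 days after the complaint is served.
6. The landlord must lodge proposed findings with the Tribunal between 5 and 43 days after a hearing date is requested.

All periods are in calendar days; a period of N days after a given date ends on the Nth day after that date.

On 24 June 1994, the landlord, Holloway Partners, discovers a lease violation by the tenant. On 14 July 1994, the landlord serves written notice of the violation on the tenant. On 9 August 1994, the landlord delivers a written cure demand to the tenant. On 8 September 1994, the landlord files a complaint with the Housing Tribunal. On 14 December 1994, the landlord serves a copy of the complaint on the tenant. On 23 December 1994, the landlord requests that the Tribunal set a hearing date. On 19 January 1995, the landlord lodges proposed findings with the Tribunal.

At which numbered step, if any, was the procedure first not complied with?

Step 4

(1) due by 24 June 1994 + 21 days = 15 July 1994; done 14 July 1994 — timely.
(2) the permitted window runs from 30 July 1994 + 9 = 8 August 1994 to 30 July 1994 + 20 = 19 August 1994; 9 August 1994 falls inside that range.
(3) due by 19 August 1994 + 21 days = 9 September 1994; 8 September 1994 is within that limit.
(4) due by 4 October 1994 + 67 days = 10 December 1994; done 14 December 1994 — 4 days late.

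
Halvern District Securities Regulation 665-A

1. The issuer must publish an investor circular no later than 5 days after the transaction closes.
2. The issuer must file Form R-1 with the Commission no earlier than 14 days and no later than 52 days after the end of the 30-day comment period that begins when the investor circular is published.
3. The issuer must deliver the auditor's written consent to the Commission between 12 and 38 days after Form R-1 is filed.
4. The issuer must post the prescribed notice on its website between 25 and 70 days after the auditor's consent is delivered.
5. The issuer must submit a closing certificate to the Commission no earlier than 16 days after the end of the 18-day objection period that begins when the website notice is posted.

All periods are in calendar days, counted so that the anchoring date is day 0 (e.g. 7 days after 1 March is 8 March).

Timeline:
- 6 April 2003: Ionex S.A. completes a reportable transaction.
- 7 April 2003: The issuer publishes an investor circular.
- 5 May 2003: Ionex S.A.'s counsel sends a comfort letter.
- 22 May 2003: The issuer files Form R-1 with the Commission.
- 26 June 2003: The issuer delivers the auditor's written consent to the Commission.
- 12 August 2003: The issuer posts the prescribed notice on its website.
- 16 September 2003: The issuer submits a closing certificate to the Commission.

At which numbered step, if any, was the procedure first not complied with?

None — every step was satisfied

(1) due by 6 April 2003 + 5 days = 11 April 2003; completed 7 April 2003, before the deadline.
(2) the permitted window runs from 7 May 2003 + 14 = 21 May 2003 to 7 May 2003 + 52 = 28 June 2003; 22 May 2003 falls inside that range.
(3) the permitted window runs from 22 May 2003 + 12 = 3 June 2003 to 22 May 2003 + 38 = 29 June 2003; done 26 June 2003, which is between those dates.
(4) the permitted window runs from 26 June 2003 + 25 = 21 July 2003 to 26 June 2003 + 70 = 4 September 2003; done 12 August 2003, which is between those dates.
(5) permitted from 30 August 2003 + 16 days = 15 September 2003 onward; done 16 September 2003 — permitted.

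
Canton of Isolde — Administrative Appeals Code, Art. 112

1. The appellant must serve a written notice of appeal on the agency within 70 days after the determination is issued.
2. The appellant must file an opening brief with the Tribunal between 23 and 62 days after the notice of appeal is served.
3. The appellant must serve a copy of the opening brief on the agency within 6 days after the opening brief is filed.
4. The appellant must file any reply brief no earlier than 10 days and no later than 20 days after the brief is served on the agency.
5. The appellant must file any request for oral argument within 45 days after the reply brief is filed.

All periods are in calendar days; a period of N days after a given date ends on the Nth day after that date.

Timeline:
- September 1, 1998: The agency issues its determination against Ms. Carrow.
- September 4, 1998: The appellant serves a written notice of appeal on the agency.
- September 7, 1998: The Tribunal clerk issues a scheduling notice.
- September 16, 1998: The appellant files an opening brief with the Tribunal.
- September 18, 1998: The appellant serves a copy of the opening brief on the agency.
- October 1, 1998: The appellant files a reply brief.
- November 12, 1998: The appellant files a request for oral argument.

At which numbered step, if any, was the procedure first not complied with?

Step 2

Step 1 — counting 70 days from September 1, 1998 (when the determination is issued) gives a deadline of November 10, 1998; done September 4, 1998 — timely.
Step 2 — 23 and 62 days from September 4, 1998 (when the notice of appeal is served) are September 27, 1998 and November 5, 1998 respectively; September 16, 1998 is 11 days too early.
The analysis stops there.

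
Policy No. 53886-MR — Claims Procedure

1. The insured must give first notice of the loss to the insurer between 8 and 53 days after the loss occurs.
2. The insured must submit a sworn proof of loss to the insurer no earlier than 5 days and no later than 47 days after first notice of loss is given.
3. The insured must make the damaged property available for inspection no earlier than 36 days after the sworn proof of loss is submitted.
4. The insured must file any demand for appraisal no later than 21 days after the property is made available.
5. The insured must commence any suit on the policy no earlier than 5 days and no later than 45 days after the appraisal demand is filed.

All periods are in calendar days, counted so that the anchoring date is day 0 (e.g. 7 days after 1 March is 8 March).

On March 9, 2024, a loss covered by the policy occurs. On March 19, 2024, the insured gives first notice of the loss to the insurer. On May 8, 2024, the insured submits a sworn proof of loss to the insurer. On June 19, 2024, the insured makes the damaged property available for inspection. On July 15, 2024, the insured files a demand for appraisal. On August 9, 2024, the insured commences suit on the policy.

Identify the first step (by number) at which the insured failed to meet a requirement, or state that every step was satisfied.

Step 2

(1) the permitted window runs from March 9, 2024 + 8 = March 17, 2024 to March 9, 2024 + 53 = May 1, 2024; done March 19, 2024 — within the window.
(2) the permitted window runs from March 19, 2024 + 5 = March 24, 2024 to March 19, 2024 + 47 = May 5, 2024; done May 8, 2024 — 3 days after the window closed.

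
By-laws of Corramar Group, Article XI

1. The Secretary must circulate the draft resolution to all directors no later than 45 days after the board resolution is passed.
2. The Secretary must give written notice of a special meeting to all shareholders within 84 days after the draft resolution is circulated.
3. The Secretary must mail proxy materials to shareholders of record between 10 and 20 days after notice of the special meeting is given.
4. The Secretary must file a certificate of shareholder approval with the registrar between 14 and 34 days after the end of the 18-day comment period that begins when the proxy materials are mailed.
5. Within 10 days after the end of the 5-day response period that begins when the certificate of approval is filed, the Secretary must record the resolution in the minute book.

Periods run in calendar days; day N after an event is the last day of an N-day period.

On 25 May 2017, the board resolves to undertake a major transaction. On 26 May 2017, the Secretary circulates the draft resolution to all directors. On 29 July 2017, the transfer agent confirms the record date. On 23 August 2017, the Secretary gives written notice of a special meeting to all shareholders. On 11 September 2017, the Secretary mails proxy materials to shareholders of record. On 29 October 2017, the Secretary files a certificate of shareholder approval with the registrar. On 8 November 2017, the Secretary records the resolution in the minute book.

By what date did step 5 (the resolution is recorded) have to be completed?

13 November 2017

The certificate of approval is filed on 29 October 2017; the 5-day response period therefore ends 3 November 2017, and step 5 runs from that date. 10 days after 3 November 2017 is 13 November 2017.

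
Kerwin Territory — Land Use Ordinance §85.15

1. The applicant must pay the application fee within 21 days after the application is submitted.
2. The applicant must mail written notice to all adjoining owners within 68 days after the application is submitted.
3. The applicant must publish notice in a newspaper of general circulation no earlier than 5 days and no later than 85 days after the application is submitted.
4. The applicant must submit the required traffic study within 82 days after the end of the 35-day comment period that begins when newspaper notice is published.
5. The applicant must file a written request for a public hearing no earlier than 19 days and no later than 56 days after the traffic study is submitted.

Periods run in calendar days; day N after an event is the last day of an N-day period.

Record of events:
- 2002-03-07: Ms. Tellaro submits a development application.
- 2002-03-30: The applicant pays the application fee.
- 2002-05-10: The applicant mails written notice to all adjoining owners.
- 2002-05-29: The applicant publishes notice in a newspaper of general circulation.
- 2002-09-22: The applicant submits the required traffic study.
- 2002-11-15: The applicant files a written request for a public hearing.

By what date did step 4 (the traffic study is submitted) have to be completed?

Newspaper notice is published on 2002-05-29; the 35-day comment period therefore ends 2002-07-03, and step 4 runs from that date. 82 days after 2002-07-03 is 2002-09-23.

2002-09-23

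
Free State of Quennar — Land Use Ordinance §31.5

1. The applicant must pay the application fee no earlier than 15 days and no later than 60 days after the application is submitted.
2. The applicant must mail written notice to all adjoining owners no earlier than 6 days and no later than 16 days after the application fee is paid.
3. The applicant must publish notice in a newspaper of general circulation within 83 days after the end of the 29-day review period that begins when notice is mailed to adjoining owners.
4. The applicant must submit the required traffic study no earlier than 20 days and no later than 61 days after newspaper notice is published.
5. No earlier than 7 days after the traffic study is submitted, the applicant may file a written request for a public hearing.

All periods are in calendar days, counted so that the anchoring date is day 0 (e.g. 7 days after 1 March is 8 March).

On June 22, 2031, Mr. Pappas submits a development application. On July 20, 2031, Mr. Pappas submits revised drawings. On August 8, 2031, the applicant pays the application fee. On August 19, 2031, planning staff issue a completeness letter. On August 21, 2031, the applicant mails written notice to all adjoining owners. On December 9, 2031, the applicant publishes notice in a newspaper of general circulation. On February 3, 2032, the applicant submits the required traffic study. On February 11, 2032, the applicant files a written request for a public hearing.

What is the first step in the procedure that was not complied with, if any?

(1) the permitted window runs from June 22, 2031 + 15 = July 7, 2031 to June 22, 2031 + 60 = August 21, 2031; done August 8, 2031, which is between those dates.
(2) the permitted window runs from August 8, 2031 + 6 = August 14, 2031 to August 8, 2031 + 16 = August 24, 2031; done August 21, 2031, which is between those dates.
(3) due by September 19, 2031 + 83 days = December 11, 2031; December 9, 2031 is within that limit.
(4) the permitted window runs from December 9, 2031 + 20 = December 29, 2031 to December 9, 2031 + 61 = February 8, 2032; February 3, 2032 falls inside that range.
(5) permitted from February 3, 2032 + 7 days = February 10, 2032 onward; done February 11, 2032, after the minimum wait.

None — every step was satisfied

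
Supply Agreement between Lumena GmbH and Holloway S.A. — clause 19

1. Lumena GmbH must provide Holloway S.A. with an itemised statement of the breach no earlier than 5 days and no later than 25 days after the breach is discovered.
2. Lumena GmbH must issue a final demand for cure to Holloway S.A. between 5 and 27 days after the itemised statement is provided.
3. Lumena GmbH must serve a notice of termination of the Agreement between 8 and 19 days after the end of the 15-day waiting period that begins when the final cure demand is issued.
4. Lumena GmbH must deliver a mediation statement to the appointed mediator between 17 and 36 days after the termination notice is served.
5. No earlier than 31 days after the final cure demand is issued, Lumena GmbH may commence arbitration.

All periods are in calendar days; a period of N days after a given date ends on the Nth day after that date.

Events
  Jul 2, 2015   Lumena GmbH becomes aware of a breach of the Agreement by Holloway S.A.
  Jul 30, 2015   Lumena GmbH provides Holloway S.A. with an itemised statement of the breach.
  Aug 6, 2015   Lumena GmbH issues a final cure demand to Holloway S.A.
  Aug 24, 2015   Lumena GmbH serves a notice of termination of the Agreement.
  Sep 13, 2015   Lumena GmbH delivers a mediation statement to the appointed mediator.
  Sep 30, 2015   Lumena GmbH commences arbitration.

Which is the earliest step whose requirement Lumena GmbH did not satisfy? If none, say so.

Step 1

(1) the permitted window runs from Jul 2, 2015 + 5 = Jul 7, 2015 to Jul 2, 2015 + 25 = Jul 27, 2015; Jul 30, 2015 is 3 days past the end of the window.
The analysis stops there.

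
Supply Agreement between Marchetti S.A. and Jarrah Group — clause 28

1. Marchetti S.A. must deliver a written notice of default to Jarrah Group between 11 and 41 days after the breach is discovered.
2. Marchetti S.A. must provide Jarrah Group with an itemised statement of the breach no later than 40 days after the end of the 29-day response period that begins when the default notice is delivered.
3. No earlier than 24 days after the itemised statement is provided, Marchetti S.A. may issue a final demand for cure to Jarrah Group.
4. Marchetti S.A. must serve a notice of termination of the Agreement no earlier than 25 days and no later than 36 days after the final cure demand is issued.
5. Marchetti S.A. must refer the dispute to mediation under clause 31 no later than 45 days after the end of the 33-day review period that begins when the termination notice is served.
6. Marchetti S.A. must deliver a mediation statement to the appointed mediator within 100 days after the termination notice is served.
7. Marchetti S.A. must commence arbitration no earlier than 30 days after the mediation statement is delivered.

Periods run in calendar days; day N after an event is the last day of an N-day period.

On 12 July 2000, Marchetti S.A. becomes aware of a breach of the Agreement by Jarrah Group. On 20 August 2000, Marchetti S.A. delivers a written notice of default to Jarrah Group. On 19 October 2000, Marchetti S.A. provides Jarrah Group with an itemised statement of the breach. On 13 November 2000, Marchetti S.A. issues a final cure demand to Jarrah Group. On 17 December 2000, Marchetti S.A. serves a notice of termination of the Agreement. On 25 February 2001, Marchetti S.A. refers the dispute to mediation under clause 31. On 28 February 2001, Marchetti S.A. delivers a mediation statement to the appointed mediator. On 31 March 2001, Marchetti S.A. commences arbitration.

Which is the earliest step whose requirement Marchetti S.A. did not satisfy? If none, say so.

Step 1: the window is 11–41 days after 12 July 2000 (when the breach is discovered), so 23 July 2000 through 22 August 2000; done 20 August 2000 — within the window.
Step 2: 40 days after 18 September 2000 (end of the 29-day response period, which began when the default notice is delivered on 20 August 2000) is 28 October 2000; done 19 October 2000 — timely.
Step 3: the earliest permitted date is 24 days after 19 October 2000 (when the itemised statement is provided), i.e. 12 November 2000; 13 November 2000 is on or after that date.
Step 4: the window is 25–36 days after 13 November 2000 (when the final cure demand is issued), so 8 December 2000 through 19 December 2000; done 17 December 2000 — within the window.
Step 5: 45 days after 19 January 2001 (end of the 33-day review period, which began when the termination notice is served on 17 December 2000) is 5 March 2001; completed 25 February 2001, before the deadline.
Step 6: 100 days after 17 December 2000 (when the termination notice is served) is 27 March 2001; completed 28 February 2001, before the deadline.
Step 7: the earliest permitted date is 30 days after 28 February 2001 (when the mediation statement is delivered), i.e. 30 March 2001; 31 March 2001 is on or after that date.

None — every step was satisfied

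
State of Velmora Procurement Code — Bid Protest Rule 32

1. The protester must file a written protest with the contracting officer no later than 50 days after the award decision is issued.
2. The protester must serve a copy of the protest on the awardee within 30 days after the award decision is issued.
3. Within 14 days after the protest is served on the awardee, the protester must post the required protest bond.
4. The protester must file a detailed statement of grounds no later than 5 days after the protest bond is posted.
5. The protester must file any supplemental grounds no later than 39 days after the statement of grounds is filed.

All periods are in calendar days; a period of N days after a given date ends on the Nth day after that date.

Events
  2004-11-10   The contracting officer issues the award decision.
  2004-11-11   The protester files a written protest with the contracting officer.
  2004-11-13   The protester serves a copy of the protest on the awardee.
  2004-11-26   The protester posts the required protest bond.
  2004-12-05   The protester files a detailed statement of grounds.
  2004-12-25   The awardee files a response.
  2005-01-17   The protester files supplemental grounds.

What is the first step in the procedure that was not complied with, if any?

Step 4

(1) due by 2004-11-10 + 50 days = 2004-12-30; completed 2004-11-11, before the deadline.
(2) due by 2004-11-10 + 30 days = 2004-12-10; done 2004-11-13 — timely.
(3) due by 2004-11-13 + 14 days = 2004-11-27; 2004-11-26 is within that limit.
(4) due by 2004-11-26 + 5 days = 2004-12-01; not done until 2004-12-05, 4 days after the deadline.
No need to go further; step 4 was not satisfied.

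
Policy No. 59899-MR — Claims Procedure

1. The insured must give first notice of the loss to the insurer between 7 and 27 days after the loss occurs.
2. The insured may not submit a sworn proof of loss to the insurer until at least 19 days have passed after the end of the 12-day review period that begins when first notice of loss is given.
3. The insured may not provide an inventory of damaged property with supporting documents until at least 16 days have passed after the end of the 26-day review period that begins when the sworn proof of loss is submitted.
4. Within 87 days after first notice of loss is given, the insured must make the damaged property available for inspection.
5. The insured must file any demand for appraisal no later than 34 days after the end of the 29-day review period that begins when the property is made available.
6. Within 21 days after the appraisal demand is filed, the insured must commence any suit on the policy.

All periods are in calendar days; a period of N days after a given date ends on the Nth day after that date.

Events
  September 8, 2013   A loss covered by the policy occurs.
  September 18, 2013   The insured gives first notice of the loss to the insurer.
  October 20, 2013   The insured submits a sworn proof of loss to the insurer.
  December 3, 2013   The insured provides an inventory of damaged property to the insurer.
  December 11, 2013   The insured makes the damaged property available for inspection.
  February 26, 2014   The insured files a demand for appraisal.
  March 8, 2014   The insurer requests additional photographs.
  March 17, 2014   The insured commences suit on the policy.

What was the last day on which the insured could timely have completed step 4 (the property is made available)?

December 14, 2013

Step 4 runs from September 18, 2013, when first notice of loss is given. 87 days after September 18, 2013 is December 14, 2013.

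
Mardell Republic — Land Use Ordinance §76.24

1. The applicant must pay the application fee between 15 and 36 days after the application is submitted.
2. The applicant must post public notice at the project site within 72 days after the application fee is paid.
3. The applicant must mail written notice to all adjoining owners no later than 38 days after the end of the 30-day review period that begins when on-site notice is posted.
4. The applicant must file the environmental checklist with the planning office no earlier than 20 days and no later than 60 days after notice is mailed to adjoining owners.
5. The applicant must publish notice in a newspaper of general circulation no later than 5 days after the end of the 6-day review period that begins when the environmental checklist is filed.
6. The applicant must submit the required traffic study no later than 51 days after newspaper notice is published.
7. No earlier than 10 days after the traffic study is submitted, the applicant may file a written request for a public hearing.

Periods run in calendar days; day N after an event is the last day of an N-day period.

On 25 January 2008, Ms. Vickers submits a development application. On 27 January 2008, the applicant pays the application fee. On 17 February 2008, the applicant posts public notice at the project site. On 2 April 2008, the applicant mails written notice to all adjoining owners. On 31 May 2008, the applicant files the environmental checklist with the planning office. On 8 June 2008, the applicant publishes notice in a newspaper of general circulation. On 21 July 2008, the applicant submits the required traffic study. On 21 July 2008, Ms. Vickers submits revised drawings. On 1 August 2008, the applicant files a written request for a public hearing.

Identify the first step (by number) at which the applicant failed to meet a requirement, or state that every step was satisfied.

Step 1

Step 1 — 15 and 36 days from 25 January 2008 (when the application is submitted) are 9 February 2008 and 1 March 2008 respectively; done 27 January 2008 — 13 days before the window opened.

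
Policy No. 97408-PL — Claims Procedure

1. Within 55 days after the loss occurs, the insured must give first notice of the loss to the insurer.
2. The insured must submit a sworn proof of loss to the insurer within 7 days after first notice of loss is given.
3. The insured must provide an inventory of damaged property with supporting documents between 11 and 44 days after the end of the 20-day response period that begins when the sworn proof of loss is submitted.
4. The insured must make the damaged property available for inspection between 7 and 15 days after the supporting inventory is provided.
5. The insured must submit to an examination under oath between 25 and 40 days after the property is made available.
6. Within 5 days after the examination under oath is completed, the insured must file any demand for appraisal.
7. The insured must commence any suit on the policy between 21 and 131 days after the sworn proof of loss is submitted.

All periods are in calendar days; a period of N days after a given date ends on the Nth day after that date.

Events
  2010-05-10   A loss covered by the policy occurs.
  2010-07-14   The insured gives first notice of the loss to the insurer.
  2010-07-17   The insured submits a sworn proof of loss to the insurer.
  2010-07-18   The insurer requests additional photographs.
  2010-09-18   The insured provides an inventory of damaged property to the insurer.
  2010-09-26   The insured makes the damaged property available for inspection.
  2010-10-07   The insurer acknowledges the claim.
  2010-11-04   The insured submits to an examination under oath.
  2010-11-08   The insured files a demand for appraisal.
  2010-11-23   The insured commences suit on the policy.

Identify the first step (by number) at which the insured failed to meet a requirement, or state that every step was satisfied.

Step 1

Step 1 — counting 55 days from 2010-05-10 (when the loss occurs) gives a deadline of 2010-07-04; done 2010-07-14 — 10 days late.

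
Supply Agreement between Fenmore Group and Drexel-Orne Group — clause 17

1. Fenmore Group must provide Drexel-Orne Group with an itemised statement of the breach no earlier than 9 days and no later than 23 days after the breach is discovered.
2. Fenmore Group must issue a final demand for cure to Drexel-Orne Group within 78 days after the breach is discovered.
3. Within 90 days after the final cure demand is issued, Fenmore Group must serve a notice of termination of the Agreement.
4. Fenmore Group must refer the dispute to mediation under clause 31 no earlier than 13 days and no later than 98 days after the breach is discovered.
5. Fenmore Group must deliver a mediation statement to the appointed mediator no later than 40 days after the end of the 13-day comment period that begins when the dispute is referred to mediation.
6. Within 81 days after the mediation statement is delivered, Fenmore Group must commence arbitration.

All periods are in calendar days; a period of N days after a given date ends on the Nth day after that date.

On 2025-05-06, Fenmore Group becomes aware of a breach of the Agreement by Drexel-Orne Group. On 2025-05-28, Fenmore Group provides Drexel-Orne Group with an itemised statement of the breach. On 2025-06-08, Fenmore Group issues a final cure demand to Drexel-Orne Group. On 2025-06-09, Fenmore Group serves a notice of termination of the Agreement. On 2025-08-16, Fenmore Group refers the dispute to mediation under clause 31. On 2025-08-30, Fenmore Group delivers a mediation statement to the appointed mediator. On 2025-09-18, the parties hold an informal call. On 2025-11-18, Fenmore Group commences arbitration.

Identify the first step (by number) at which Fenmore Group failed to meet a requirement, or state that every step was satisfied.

(1) the permitted window runs from 2025-05-06 + 9 = 2025-05-15 to 2025-05-06 + 23 = 2025-05-29; done 2025-05-28, which is between those dates.
(2) due by 2025-05-06 + 78 days = 2025-07-23; done 2025-06-08 — timely.
(3) due by 2025-06-08 + 90 days = 2025-09-06; done 2025-06-09 — timely.
(4) the permitted window runs from 2025-05-06 + 13 = 2025-05-19 to 2025-05-06 + 98 = 2025-08-12; 2025-08-16 is 4 days past the end of the window.
No need to go further; step 4 was not satisfied.

Step 4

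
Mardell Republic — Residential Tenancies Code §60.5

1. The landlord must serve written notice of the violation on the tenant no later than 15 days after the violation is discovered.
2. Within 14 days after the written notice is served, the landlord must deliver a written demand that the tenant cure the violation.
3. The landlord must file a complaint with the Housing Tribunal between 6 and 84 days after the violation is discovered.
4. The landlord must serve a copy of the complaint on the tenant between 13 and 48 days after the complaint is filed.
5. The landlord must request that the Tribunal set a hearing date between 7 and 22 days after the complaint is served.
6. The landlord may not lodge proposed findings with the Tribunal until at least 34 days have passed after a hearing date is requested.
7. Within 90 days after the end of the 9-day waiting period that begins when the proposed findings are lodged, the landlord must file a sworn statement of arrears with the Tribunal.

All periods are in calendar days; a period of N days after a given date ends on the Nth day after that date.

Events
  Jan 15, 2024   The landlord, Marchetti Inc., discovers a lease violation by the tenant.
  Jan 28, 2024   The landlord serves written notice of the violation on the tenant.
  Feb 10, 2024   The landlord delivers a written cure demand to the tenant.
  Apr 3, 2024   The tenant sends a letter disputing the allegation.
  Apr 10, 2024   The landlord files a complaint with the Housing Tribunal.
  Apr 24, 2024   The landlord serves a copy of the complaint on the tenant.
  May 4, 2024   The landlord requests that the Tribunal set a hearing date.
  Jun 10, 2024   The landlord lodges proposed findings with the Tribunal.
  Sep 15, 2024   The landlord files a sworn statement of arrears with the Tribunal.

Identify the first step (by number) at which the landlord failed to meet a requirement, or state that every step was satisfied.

Step 1: 15 days after Jan 15, 2024 (when the violation is discovered) is Jan 30, 2024; completed Jan 28, 2024, before the deadline.
Step 2: 14 days after Jan 28, 2024 (when the written notice is served) is Feb 11, 2024; completed Feb 10, 2024, before the deadline.
Step 3: the window is 6–84 days after Jan 15, 2024 (when the violation is discovered), so Jan 21, 2024 through Apr 8, 2024; Apr 10, 2024 is 2 days past the end of the window.
Later steps need not be reached.

Step 3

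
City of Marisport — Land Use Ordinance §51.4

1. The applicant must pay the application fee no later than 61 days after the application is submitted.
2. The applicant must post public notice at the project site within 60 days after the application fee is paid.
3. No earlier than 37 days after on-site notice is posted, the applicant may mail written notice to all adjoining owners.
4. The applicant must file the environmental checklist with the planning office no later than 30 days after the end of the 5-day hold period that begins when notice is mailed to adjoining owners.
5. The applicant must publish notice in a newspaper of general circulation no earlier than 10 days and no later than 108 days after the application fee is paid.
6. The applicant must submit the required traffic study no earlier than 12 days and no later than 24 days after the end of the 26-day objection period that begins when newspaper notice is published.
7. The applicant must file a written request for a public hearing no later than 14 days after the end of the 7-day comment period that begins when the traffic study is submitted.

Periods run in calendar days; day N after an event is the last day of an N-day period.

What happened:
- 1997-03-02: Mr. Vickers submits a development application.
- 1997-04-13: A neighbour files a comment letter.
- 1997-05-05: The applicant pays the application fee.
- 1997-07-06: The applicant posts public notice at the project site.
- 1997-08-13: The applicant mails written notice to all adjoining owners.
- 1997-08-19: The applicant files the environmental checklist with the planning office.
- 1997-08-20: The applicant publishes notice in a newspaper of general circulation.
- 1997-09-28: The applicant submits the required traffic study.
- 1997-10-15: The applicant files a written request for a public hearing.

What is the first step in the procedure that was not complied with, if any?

Step 1 — counting 61 days from 1997-03-02 (when the application is submitted) gives a deadline of 1997-05-02; done 1997-05-05 — 3 days late.

Step 1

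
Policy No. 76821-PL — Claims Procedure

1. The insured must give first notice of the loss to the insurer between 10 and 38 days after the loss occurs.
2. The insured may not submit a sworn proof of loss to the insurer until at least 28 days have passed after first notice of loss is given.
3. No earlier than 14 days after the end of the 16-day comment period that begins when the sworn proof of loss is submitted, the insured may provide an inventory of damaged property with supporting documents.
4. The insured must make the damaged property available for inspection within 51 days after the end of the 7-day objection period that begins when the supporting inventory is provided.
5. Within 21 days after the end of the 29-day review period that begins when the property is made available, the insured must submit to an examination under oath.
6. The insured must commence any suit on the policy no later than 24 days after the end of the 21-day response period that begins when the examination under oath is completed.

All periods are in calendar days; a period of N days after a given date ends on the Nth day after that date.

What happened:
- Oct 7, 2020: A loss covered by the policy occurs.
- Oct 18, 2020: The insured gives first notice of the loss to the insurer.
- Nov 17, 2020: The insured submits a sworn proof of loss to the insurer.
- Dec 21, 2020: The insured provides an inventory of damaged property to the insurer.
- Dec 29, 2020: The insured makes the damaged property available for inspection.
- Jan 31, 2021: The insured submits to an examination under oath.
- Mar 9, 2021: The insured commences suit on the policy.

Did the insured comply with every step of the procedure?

Step 1: the window is 10–38 days after Oct 7, 2020 (when the loss occurs), so Oct 17, 2020 through Nov 14, 2020; Oct 18, 2020 falls inside that range.
Step 2: the earliest permitted date is 28 days after Oct 18, 2020 (when first notice of loss is given), i.e. Nov 15, 2020; done Nov 17, 2020 — permitted.
Step 3: the earliest permitted date is 14 days after Dec 3, 2020 (end of the 16-day comment period, which began when the sworn proof of loss is submitted on Nov 17, 2020), i.e. Dec 17, 2020; Dec 21, 2020 is on or after that date.
Step 4: 51 days after Dec 28, 2020 (end of the 7-day objection period, which began when the supporting inventory is provided on Dec 21, 2020) is Feb 17, 2021; done Dec 29, 2020 — timely.
Step 5: 21 days after Jan 27, 2021 (end of the 29-day review period, which began when the property is made available on Dec 29, 2020) is Feb 17, 2021; completed Jan 31, 2021, before the deadline.
Step 6: 24 days after Feb 21, 2021 (end of the 21-day response period, which began when the examination under oath is completed on Jan 31, 2021) is Mar 17, 2021; Mar 9, 2021 is within that limit.

Yes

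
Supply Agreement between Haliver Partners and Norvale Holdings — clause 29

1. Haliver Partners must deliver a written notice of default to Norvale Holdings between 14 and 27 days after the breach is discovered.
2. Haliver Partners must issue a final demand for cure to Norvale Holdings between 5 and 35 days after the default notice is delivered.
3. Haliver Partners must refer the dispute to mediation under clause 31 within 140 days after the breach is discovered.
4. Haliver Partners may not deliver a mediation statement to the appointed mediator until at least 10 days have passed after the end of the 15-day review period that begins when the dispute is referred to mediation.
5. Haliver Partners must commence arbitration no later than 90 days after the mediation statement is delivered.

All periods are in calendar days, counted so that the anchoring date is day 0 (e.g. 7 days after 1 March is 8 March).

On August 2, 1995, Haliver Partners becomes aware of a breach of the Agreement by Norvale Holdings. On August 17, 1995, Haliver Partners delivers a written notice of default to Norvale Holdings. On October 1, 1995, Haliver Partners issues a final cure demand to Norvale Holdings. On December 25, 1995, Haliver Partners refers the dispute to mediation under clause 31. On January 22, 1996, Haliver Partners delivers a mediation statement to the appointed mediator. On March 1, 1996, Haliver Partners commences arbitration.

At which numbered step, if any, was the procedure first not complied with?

Step 1 — 14 and 27 days from August 2, 1995 (when the breach is discovered) are August 16, 1995 and August 29, 1995 respectively; done August 17, 1995 — within the window.
Step 2 — 5 and 35 days from August 17, 1995 (when the default notice is delivered) are August 22, 1995 and September 21, 1995 respectively; October 1, 1995 is 10 days past the end of the window.

Step 2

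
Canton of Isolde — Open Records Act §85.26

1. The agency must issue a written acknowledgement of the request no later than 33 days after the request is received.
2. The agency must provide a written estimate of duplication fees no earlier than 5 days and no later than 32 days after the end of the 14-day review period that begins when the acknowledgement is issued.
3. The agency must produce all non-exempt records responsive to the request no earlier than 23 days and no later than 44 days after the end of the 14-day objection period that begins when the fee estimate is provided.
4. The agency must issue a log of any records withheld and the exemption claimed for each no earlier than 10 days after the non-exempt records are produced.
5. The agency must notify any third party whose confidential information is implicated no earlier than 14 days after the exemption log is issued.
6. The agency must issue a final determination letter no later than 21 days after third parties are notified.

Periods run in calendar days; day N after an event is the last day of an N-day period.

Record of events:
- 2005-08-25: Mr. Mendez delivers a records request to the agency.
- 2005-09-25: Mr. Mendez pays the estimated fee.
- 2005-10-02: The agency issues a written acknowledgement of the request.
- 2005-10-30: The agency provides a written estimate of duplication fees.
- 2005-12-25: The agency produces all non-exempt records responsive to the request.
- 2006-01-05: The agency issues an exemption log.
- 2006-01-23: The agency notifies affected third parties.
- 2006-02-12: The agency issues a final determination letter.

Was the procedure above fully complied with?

Step 1: 33 days after 2005-08-25 (when the request is received) is 2005-09-27; done 2005-10-02 — 5 days late.
The analysis stops there.

No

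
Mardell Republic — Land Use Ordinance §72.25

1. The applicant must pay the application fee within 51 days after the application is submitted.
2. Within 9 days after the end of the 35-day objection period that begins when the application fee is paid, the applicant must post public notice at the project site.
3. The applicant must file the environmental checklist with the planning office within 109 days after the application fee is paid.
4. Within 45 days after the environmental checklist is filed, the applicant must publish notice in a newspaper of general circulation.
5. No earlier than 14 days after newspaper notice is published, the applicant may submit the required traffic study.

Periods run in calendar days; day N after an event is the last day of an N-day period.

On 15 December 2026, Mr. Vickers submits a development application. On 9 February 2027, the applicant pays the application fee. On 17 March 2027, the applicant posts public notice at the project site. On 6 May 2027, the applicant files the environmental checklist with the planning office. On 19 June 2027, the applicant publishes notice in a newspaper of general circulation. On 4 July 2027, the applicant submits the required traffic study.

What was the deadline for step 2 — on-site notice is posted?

The application fee is paid on 9 February 2027; the 35-day objection period therefore ends 16 March 2027, and step 2 runs from that date. 9 days after 16 March 2027 is 25 March 2027.

25 March 2027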